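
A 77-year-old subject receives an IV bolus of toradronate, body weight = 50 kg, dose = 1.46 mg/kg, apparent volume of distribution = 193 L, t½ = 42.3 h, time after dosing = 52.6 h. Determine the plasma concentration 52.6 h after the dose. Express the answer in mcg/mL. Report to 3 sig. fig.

0.160 mcg/mL

Total dose = 1.46 × 50 = 73.00 mg
C₀ = Dose / Vd = 73.00 / 193 = 0.3782 mg/L
k = ln2 / t½ = 0.693147 / 42.3 = 0.01639 h⁻¹
C = C₀ · e^(−k·t) = 0.3782 × e^(−0.01639 × 52.6)
  = 0.3782 × 0.4223 = 0.1597 mg/L
(0.1597 mg/L = 0.1597 mcg/mL)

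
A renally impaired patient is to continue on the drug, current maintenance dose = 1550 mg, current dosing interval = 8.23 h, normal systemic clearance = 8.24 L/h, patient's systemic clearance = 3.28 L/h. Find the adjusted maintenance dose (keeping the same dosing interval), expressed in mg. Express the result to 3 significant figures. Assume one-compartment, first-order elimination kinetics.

To keep the same average steady-state level, dosing rate must scale with clearance.
CL ratio = 3.28 / 8.24 = 0.3981
New dose (same interval) = 1550 × 0.3981 = 617.1 mg

617 mg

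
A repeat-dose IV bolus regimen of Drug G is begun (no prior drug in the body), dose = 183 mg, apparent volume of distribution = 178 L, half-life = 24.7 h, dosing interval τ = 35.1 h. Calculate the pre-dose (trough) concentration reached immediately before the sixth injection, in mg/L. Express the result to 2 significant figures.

0.61 mg/L

C₀ per dose = Dose / Vd = 183 / 178 = 1.028 mg/L
k = ln2 / t½ = 0.693147 / 24.7 = 0.02806 h⁻¹
Fraction remaining after one interval: r = e^(−kτ) = e^(−0.02806 × 35.1) = 0.3735
Before dose 6, 5 doses have been given (aged 1τ, 2τ, 3τ, 4τ, 5τ).
C_trough = C₀ × (r + r² + … + r^5) = C₀ × r(1−r^5)/(1−r)
        = 1.028 × 0.3735 × (1 − 0.007269) / (1 − 0.3735) = 0.6084 mg/L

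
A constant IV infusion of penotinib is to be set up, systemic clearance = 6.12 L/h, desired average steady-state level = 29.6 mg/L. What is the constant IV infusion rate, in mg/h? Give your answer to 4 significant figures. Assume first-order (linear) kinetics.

At steady state, infusion rate R₀ = Css × CL = 29.6 × 6.120 = 181.2 mg/h

181.2 mg/h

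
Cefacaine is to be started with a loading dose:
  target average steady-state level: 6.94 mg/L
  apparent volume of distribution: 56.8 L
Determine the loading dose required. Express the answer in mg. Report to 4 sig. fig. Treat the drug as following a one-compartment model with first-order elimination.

394.2 mg

LD = Css × Vd = 6.94 × 56.8 = 394.2 mg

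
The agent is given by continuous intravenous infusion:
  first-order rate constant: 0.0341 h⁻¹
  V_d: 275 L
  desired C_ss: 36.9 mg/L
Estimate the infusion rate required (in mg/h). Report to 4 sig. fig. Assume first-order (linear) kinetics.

346.0 mg/h

CL = k × Vd = 0.03410 × 275 = 9.378 L/h
At steady state, infusion rate R₀ = Css × CL = 36.9 × 9.378 = 346.0 mg/h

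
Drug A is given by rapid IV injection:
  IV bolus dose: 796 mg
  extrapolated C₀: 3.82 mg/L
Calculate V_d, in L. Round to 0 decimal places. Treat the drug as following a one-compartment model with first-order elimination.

208 L

Vd = Dose / C₀ = 796.0 / 3.82 = 208.4 L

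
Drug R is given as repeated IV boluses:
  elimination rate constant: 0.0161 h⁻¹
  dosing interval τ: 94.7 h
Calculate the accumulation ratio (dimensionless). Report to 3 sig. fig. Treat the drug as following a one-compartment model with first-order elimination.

e^(−kτ) = e^(−0.01610 × 94.7) = 0.2177
Accumulation ratio R = 1 / (1 − e^(−kτ)) = 1 / (1 − 0.2177) = 1.278

1.28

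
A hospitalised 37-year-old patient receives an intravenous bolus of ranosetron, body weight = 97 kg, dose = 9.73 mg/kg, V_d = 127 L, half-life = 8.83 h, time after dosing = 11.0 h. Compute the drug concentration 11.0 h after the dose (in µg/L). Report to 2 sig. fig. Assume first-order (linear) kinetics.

3100 µg/L

Total dose = 9.73 × 97 = 943.8 mg
C₀ = Dose / Vd = 943.8 / 127 = 7.431 mg/L
k = ln2 / t½ = 0.693147 / 8.83 = 0.07850 h⁻¹
C = C₀ · e^(−k·t) = 7.431 × e^(−0.07850 × 11.0)
  = 7.431 × 0.4217 = 3.134 mg/L
Convert: 3.134 mg/L × 1000 = 3134 µg/L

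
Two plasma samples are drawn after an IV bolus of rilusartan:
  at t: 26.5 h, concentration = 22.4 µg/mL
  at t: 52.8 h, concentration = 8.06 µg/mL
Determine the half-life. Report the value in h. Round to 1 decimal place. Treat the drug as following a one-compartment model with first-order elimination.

k = ln(C₁/C₂) / (t₂ − t₁) = ln(22.4/8.06) / (52.8 − 26.5)
  = 1.022 / 26.30 = 0.03886 h⁻¹
t½ = ln2 / k = 0.693147 / 0.03886 = 17.84 h

17.8 h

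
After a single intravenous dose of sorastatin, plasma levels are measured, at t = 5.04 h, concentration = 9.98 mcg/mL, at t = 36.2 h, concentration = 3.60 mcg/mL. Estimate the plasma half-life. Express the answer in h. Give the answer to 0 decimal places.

21 h

k = ln(C₁/C₂) / (t₂ − t₁) = ln(9.98/3.60) / (36.2 − 5.04)
  = 1.020 / 31.16 = 0.03273 h⁻¹
t½ = ln2 / k = 0.693147 / 0.03273 = 21.18 h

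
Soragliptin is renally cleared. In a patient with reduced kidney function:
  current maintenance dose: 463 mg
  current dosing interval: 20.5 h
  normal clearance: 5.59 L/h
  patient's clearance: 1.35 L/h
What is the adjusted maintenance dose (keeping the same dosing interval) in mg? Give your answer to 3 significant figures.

112 mg

To keep the same average steady-state level, dosing rate must scale with clearance.
CL ratio = 1.35 / 5.59 = 0.2415
New dose (same interval) = 463 × 0.2415 = 111.8 mg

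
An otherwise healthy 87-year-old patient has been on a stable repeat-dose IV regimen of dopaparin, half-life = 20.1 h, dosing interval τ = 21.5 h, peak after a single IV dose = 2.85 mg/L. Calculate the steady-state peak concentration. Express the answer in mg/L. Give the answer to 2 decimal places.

k = ln2 / t½ = 0.693147 / 20.1 = 0.03448 h⁻¹
e^(−kτ) = e^(−0.03448 × 21.5) = 0.4765
Accumulation ratio R = 1 / (1 − e^(−kτ)) = 1 / (1 − 0.4765) = 1.910
Steady-state peak = C₀ × R = 2.85 × 1.910 = 5.444 mg/L

5.44 mg/L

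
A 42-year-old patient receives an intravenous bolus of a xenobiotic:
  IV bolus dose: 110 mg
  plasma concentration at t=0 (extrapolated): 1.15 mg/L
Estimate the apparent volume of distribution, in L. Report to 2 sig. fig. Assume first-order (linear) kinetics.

Vd = Dose / C₀ = 110.0 / 1.15 = 95.65 L

96 L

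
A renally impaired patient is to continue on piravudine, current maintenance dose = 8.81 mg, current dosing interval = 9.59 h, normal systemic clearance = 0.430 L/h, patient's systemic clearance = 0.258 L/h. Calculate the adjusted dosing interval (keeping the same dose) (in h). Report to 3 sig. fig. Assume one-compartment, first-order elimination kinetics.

To keep the same average steady-state level, dosing rate must scale with clearance.
CL ratio = 0.258 / 0.430 = 0.6000
New interval (same dose) = 9.59 / 0.6000 = 15.98 h

16.0 h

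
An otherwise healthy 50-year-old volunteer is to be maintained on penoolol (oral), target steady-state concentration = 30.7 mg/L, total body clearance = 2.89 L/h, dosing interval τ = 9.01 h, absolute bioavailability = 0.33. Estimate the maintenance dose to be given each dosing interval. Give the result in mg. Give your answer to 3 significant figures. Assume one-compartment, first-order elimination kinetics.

2420 mg

At steady state, F × (Dose/τ) = Css × CL.
Dose = Css × CL × τ / F = 30.7 × 2.890 × 9.01 / 0.33 = 2422 mg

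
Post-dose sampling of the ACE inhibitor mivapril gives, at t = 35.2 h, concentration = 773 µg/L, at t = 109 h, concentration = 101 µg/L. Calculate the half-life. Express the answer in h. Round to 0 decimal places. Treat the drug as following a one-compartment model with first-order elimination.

k = ln(C₁/C₂) / (t₂ − t₁) = ln(773/101) / (109 − 35.2)
  = 2.035 / 73.80 = 0.02757 h⁻¹
t½ = ln2 / k = 0.693147 / 0.02757 = 25.14 h

25 h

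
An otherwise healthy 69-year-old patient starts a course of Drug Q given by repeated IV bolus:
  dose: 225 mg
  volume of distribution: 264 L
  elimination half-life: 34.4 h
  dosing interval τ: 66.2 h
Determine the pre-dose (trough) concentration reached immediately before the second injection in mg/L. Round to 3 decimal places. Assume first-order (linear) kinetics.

0.225 mg/L

C₀ per dose = Dose / Vd = 225 / 264 = 0.8523 mg/L
k = ln2 / t½ = 0.693147 / 34.4 = 0.02015 h⁻¹
Fraction remaining after one interval: r = e^(−kτ) = e^(−0.02015 × 66.2) = 0.2634
Before dose 2, 1 dose has been given (aged 1τ).
C_trough = C₀ × r = 0.8523 × 0.2634 = 0.2245 mg/L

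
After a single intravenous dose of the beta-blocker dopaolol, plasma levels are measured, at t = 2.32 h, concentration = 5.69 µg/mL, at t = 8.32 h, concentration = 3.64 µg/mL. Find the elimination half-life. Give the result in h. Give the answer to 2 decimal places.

k = ln(C₁/C₂) / (t₂ − t₁) = ln(5.69/3.64) / (8.32 − 2.32)
  = 0.4467 / 6.000 = 0.07445 h⁻¹
t½ = ln2 / k = 0.693147 / 0.07445 = 9.310 h

9.31 h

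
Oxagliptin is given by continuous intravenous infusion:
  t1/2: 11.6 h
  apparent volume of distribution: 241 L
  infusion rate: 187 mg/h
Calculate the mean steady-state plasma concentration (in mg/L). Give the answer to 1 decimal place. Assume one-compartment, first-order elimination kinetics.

13.0 mg/L

k = ln2 / t½ = 0.693147 / 11.6 = 0.05975 h⁻¹
CL = k × Vd = 0.05975 × 241 = 14.40 L/h
At steady state Css = R₀ / CL = 187 / 14.40 = 12.99 mg/L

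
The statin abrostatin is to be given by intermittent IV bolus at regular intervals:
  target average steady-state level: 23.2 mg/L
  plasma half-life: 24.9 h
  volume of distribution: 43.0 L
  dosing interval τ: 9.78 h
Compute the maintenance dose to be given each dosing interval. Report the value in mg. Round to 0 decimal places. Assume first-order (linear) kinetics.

k = ln2 / t½ = 0.693147 / 24.9 = 0.02784 h⁻¹
CL = k × Vd = 0.02784 × 43.0 = 1.197 L/h
At steady state, Dose/τ = Css × CL.
Dose = Css × CL × τ = 23.2 × 1.197 × 9.78 = 271.6 mg

272 mg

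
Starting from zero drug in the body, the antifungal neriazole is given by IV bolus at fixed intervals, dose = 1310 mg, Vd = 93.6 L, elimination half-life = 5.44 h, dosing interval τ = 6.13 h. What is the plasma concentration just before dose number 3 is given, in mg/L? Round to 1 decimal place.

C₀ per dose = Dose / Vd = 1310 / 93.6 = 14.00 mg/L
k = ln2 / t½ = 0.693147 / 5.44 = 0.1274 h⁻¹
Fraction remaining after one interval: r = e^(−kτ) = e^(−0.1274 × 6.13) = 0.4580
Before dose 3, 2 doses have been given (aged 1τ, 2τ).
C_trough = C₀ × (r + r²) = 14.00 × (0.4580 + 0.2098) = 9.349 mg/L

9.3 mg/L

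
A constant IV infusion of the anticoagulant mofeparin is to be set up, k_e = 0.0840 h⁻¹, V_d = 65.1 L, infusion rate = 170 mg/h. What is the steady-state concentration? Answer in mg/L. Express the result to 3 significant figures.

CL = k × Vd = 0.08400 × 65.1 = 5.468 L/h
At steady state Css = R₀ / CL = 170 / 5.468 = 31.09 mg/L

31.1 mg/L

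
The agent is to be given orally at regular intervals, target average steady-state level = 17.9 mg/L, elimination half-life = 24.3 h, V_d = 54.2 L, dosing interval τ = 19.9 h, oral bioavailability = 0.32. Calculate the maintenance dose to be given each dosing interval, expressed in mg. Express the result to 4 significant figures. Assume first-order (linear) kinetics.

k = ln2 / t½ = 0.693147 / 24.3 = 0.02852 h⁻¹
CL = k × Vd = 0.02852 × 54.2 = 1.546 L/h
At steady state, F × (Dose/τ) = Css × CL.
Dose = Css × CL × τ / F = 17.9 × 1.546 × 19.9 / 0.32 = 1721 mg

1721 mg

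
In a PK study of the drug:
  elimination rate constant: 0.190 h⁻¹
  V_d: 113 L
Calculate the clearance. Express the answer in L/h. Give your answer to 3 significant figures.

CL = k × Vd = 0.190 × 113 = 21.47 L/h

21.5 L/h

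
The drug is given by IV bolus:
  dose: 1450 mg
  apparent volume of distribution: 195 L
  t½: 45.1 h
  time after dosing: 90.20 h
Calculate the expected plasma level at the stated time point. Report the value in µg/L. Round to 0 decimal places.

C₀ = Dose / Vd = 1450 / 195 = 7.436 mg/L
k = ln2 / t½ = 0.693147 / 45.1 = 0.01537 h⁻¹
t / t½ = 90.20 / 45.1 = 2 half-lives
C = C₀ × (1/2)^2 = 7.436 × 0.2500 = 1.859 mg/L
Convert: 1.859 mg/L × 1000 = 1859 µg/L

1859 µg/L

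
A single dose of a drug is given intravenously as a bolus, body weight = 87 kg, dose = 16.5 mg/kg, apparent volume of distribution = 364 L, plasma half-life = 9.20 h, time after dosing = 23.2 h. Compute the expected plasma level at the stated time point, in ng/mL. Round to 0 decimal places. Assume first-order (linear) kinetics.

Total dose = 16.5 × 87 = 1436 mg
C₀ = Dose / Vd = 1436 / 364 = 3.945 mg/L
k = ln2 / t½ = 0.693147 / 9.20 = 0.07534 h⁻¹
C = C₀ · e^(−k·t) = 3.945 × e^(−0.07534 × 23.2)
  = 3.945 × 0.1741 = 0.6868 mg/L
Convert: 0.6868 mg/L × 1000 = 686.8 ng/mL

687 ng/mL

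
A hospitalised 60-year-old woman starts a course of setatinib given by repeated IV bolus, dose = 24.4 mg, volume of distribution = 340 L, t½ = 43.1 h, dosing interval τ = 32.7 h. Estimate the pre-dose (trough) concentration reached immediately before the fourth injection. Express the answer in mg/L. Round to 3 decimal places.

C₀ per dose = Dose / Vd = 24.4 / 340 = 0.07176 mg/L
k = ln2 / t½ = 0.693147 / 43.1 = 0.01608 h⁻¹
Fraction remaining after one interval: r = e^(−kτ) = e^(−0.01608 × 32.7) = 0.5911
Before dose 4, 3 doses have been given (aged 1τ, 2τ, 3τ).
C_trough = C₀ × (r + r² + … + r^3) = C₀ × r(1−r^3)/(1−r)
        = 0.07176 × 0.5911 × (1 − 0.2065) / (1 − 0.5911) = 0.08231 mg/L

0.082 mg/L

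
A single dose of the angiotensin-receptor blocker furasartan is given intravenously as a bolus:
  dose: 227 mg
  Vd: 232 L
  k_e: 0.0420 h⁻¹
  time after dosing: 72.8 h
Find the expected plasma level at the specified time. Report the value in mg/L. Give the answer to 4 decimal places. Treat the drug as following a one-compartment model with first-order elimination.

0.0460 mg/L

C₀ = Dose / Vd = 227.0 / 232 = 0.9784 mg/L
C = C₀ · e^(−k·t) = 0.9784 × e^(−0.04200 × 72.8)
  = 0.9784 × 0.04700 = 0.04598 mg/L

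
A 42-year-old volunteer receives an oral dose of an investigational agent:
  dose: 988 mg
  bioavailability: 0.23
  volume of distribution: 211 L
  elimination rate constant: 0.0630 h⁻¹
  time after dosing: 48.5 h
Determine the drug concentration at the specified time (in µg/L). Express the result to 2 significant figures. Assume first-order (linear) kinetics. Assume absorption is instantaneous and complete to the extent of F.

Amount reaching circulation = F × Dose = 0.23 × 988.0 = 227.2 mg
C₀ = F·Dose / Vd = 227.2 / 211 = 1.077 mg/L
C = C₀ · e^(−k·t) = 1.077 × e^(−0.06300 × 48.5)
  = 1.077 × 0.04710 = 0.05073 mg/L
Convert: 0.05073 mg/L × 1000 = 50.73 µg/L

51 µg/L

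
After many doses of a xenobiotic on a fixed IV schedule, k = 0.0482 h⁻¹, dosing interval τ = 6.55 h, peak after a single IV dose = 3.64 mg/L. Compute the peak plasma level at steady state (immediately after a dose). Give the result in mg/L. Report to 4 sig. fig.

e^(−kτ) = e^(−0.04820 × 6.55) = 0.7293
Accumulation ratio R = 1 / (1 − e^(−kτ)) = 1 / (1 − 0.7293) = 3.694
Steady-state peak = C₀ × R = 3.64 × 3.694 = 13.45 mg/L

13.45 mg/L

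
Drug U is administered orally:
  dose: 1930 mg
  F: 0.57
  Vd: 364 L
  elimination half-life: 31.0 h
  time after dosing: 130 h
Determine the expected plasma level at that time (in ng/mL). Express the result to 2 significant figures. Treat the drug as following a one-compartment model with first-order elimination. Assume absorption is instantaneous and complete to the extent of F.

170 ng/mL

Amount reaching circulation = F × Dose = 0.57 × 1930 = 1100 mg
C₀ = F·Dose / Vd = 1100 / 364 = 3.022 mg/L
k = ln2 / t½ = 0.693147 / 31.0 = 0.02236 h⁻¹
C = C₀ · e^(−k·t) = 3.022 × e^(−0.02236 × 130)
  = 3.022 × 0.05465 = 0.1652 mg/L
Convert: 0.1652 mg/L × 1000 = 165.2 ng/mL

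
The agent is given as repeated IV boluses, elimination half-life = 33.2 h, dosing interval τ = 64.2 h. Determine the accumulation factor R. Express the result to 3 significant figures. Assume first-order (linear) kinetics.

k = ln2 / t½ = 0.693147 / 33.2 = 0.02088 h⁻¹
e^(−kτ) = e^(−0.02088 × 64.2) = 0.2617
Accumulation ratio R = 1 / (1 − e^(−kτ)) = 1 / (1 − 0.2617) = 1.354

1.35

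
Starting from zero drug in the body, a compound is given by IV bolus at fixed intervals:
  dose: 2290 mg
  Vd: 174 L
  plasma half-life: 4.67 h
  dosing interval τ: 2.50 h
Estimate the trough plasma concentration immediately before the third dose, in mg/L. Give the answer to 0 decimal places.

15 mg/L

C₀ per dose = Dose / Vd = 2290 / 174 = 13.16 mg/L
k = ln2 / t½ = 0.693147 / 4.67 = 0.1484 h⁻¹
Fraction remaining after one interval: r = e^(−kτ) = e^(−0.1484 × 2.50) = 0.6900
Before dose 3, 2 doses have been given (aged 1τ, 2τ).
C_trough = C₀ × (r + r²) = 13.16 × (0.6900 + 0.4761) = 15.35 mg/L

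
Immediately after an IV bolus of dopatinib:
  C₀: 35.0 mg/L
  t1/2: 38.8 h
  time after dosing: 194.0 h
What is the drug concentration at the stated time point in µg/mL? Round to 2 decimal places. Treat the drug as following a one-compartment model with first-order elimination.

k = ln2 / t½ = 0.693147 / 38.8 = 0.01786 h⁻¹
t / t½ = 194.0 / 38.8 = 5 half-lives
C = C₀ × (1/2)^5 = 35.00 × 0.03125 = 1.094 mg/L
(1.094 mg/L = 1.094 µg/mL)

1.09 µg/mL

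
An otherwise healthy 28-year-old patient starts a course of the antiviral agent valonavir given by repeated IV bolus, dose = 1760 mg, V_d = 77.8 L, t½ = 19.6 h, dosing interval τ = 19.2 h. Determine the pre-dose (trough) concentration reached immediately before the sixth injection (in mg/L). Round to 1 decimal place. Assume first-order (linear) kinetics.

22.5 mg/L

C₀ per dose = Dose / Vd = 1760 / 77.8 = 22.62 mg/L
k = ln2 / t½ = 0.693147 / 19.6 = 0.03536 h⁻¹
Fraction remaining after one interval: r = e^(−kτ) = e^(−0.03536 × 19.2) = 0.5072
Before dose 6, 5 doses have been given (aged 1τ, 2τ, 3τ, 4τ, 5τ).
C_trough = C₀ × (r + r² + … + r^5) = C₀ × r(1−r^5)/(1−r)
        = 22.62 × 0.5072 × (1 − 0.03357) / (1 − 0.5072) = 22.50 mg/L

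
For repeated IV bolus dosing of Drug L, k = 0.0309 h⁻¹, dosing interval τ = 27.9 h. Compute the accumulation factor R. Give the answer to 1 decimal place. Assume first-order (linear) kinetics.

e^(−kτ) = e^(−0.03090 × 27.9) = 0.4223
Accumulation ratio R = 1 / (1 − e^(−kτ)) = 1 / (1 − 0.4223) = 1.731

1.7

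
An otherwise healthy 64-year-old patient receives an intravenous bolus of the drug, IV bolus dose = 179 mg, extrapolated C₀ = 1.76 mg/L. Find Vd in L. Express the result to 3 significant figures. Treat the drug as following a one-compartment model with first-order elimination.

Vd = Dose / C₀ = 179.0 / 1.76 = 101.7 L

102 L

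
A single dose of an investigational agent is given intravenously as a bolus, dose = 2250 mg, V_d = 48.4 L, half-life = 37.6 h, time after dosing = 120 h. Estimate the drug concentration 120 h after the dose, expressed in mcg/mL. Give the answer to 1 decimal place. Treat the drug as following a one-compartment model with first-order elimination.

C₀ = Dose / Vd = 2250 / 48.4 = 46.49 mg/L
k = ln2 / t½ = 0.693147 / 37.6 = 0.01843 h⁻¹
C = C₀ · e^(−k·t) = 46.49 × e^(−0.01843 × 120)
  = 46.49 × 0.1095 = 5.091 mg/L
(5.091 mg/L = 5.091 mcg/mL)

5.1 mcg/mL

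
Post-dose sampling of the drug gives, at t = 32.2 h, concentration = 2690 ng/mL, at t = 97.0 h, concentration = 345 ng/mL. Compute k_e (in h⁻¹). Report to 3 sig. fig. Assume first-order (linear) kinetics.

0.0317 h⁻¹

k = ln(C₁/C₂) / (t₂ − t₁) = ln(2690/345) / (97.0 − 32.2)
  = 2.054 / 64.80 = 0.03170 h⁻¹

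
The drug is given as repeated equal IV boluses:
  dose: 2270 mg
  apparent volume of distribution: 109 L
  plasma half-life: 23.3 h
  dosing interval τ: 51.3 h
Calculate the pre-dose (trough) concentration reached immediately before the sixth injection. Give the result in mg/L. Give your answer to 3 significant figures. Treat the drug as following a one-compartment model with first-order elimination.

5.78 mg/L

C₀ per dose = Dose / Vd = 2270 / 109 = 20.83 mg/L
k = ln2 / t½ = 0.693147 / 23.3 = 0.02975 h⁻¹
Fraction remaining after one interval: r = e^(−kτ) = e^(−0.02975 × 51.3) = 0.2174
Before dose 6, 5 doses have been given (aged 1τ, 2τ, 3τ, 4τ, 5τ).
C_trough = C₀ × (r + r² + … + r^5) = C₀ × r(1−r^5)/(1−r)
        = 20.83 × 0.2174 × (1 − 0.0004856) / (1 − 0.2174) = 5.784 mg/L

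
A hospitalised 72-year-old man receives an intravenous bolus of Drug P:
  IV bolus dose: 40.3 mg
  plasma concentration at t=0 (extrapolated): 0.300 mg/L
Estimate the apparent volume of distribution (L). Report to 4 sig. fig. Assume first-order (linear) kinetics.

Vd = Dose / C₀ = 40.30 / 0.300 = 134.3 L

134.3 L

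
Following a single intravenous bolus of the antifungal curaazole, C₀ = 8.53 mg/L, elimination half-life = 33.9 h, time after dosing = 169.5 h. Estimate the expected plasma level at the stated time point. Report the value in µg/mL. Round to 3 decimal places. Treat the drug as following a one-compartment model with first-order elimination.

k = ln2 / t½ = 0.693147 / 33.9 = 0.02045 h⁻¹
t / t½ = 169.5 / 33.9 = 5 half-lives
C = C₀ × (1/2)^5 = 8.530 × 0.03125 = 0.2666 mg/L
(0.2666 mg/L = 0.2666 µg/mL)

0.267 µg/mL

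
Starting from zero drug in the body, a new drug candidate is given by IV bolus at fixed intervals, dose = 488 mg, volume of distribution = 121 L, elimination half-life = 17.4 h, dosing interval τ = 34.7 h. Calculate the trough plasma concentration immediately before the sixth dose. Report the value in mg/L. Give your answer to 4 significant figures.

1.350 mg/L

C₀ per dose = Dose / Vd = 488 / 121 = 4.033 mg/L
k = ln2 / t½ = 0.693147 / 17.4 = 0.03984 h⁻¹
Fraction remaining after one interval: r = e^(−kτ) = e^(−0.03984 × 34.7) = 0.2510
Before dose 6, 5 doses have been given (aged 1τ, 2τ, 3τ, 4τ, 5τ).
C_trough = C₀ × (r + r² + … + r^5) = C₀ × r(1−r^5)/(1−r)
        = 4.033 × 0.2510 × (1 − 0.0009963) / (1 − 0.2510) = 1.350 mg/L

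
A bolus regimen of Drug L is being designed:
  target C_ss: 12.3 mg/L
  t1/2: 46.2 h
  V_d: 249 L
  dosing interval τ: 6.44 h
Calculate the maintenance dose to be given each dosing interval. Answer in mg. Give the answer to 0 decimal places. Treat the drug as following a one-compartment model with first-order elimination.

k = ln2 / t½ = 0.693147 / 46.2 = 0.01500 h⁻¹
CL = k × Vd = 0.01500 × 249 = 3.735 L/h
At steady state, Dose/τ = Css × CL.
Dose = Css × CL × τ = 12.3 × 3.735 × 6.44 = 295.9 mg

296 mg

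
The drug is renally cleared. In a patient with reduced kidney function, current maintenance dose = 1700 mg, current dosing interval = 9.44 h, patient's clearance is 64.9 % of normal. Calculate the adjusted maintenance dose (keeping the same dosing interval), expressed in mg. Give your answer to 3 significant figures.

To keep the same average steady-state level, dosing rate must scale with clearance.
CL ratio = 64.9 / 100 = 0.6490
New dose (same interval) = 1700 × 0.6490 = 1103 mg

1100 mg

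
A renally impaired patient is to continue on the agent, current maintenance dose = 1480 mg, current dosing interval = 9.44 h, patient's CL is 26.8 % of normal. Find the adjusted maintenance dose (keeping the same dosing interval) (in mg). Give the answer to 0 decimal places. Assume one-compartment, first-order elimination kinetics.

397 mg

To keep the same average steady-state level, dosing rate must scale with clearance.
CL ratio = 26.8 / 100 = 0.2680
New dose (same interval) = 1480 × 0.2680 = 396.6 mg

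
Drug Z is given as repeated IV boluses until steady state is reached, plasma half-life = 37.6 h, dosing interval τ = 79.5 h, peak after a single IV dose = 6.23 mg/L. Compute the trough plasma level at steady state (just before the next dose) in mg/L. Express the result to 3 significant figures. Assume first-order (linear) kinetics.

1.87 mg/L

k = ln2 / t½ = 0.693147 / 37.6 = 0.01843 h⁻¹
e^(−kτ) = e^(−0.01843 × 79.5) = 0.2310
Accumulation ratio R = 1 / (1 − e^(−kτ)) = 1 / (1 − 0.2310) = 1.300
Steady-state trough = C₀ × R × e^(−kτ) = 6.23 × 1.300 × 0.2310 = 1.871 mg/L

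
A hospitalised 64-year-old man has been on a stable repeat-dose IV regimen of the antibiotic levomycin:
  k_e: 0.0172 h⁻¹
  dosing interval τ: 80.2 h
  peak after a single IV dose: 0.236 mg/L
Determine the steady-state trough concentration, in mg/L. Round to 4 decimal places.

0.0794 mg/L

e^(−kτ) = e^(−0.01720 × 80.2) = 0.2517
Accumulation ratio R = 1 / (1 − e^(−kτ)) = 1 / (1 − 0.2517) = 1.336
Steady-state trough = C₀ × R × e^(−kτ) = 0.236 × 1.336 × 0.2517 = 0.07936 mg/L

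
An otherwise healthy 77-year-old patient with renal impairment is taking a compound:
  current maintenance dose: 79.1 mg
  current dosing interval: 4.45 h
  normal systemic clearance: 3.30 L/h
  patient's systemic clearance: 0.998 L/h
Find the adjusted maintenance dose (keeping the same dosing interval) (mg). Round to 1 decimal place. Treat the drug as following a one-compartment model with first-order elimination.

23.9 mg

To keep the same average steady-state level, dosing rate must scale with clearance.
CL ratio = 0.998 / 3.30 = 0.3024
New dose (same interval) = 79.1 × 0.3024 = 23.92 mg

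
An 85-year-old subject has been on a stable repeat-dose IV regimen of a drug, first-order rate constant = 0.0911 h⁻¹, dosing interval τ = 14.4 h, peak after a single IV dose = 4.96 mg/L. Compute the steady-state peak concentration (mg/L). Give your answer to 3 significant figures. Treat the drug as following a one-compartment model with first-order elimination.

e^(−kτ) = e^(−0.09110 × 14.4) = 0.2693
Accumulation ratio R = 1 / (1 − e^(−kτ)) = 1 / (1 − 0.2693) = 1.369
Steady-state peak = C₀ × R = 4.96 × 1.369 = 6.790 mg/L

6.79 mg/L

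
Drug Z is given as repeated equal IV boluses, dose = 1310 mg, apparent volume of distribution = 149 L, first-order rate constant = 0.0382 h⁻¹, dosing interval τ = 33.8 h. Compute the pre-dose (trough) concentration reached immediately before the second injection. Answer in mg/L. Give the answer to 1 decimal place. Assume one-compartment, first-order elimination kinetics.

2.4 mg/L

C₀ per dose = Dose / Vd = 1310 / 149 = 8.792 mg/L
Fraction remaining after one interval: r = e^(−kτ) = e^(−0.03820 × 33.8) = 0.2750
Before dose 2, 1 dose has been given (aged 1τ).
C_trough = C₀ × r = 8.792 × 0.2750 = 2.418 mg/L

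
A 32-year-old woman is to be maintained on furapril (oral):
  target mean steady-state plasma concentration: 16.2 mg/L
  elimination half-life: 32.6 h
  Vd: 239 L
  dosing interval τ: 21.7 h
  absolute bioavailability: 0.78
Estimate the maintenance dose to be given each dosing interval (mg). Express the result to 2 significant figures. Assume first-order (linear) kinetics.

2300 mg

k = ln2 / t½ = 0.693147 / 32.6 = 0.02126 h⁻¹
CL = k × Vd = 0.02126 × 239 = 5.081 L/h
At steady state, F × (Dose/τ) = Css × CL.
Dose = Css × CL × τ / F = 16.2 × 5.081 × 21.7 / 0.78 = 2290 mg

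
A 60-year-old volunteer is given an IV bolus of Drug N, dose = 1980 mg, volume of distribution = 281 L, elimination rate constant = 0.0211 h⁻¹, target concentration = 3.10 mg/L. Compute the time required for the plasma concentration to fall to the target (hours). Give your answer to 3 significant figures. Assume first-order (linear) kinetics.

38.9 h

C₀ = Dose / Vd = 1980 / 281 = 7.046 mg/L
t = ln(C₀ / C) / k = ln(7.046 / 3.10) / 0.02110
  = ln(2.273) / 0.02110 = 0.8211 / 0.02110 = 38.91 h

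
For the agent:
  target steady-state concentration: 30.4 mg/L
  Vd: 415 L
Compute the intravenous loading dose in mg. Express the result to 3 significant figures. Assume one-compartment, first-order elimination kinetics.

LD = Css × Vd = 30.4 × 415 = 12620 mg

12600 mg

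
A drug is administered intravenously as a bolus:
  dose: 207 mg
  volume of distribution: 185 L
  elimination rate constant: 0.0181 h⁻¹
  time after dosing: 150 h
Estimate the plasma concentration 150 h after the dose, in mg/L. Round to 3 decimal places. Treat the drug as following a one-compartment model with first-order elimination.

0.074 mg/L

C₀ = Dose / Vd = 207.0 / 185 = 1.119 mg/L
C = C₀ · e^(−k·t) = 1.119 × e^(−0.01810 × 150)
  = 1.119 × 0.06620 = 0.07408 mg/L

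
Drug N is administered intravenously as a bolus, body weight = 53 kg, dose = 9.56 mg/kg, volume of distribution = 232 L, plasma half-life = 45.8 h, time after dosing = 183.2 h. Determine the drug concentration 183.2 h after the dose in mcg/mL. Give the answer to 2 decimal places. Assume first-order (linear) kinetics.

0.14 mcg/mL

Total dose = 9.56 × 53 = 506.7 mg
C₀ = Dose / Vd = 506.7 / 232 = 2.184 mg/L
k = ln2 / t½ = 0.693147 / 45.8 = 0.01513 h⁻¹
t / t½ = 183.2 / 45.8 = 4 half-lives
C = C₀ × (1/2)^4 = 2.184 × 0.06250 = 0.1365 mg/L
(0.1365 mg/L = 0.1365 mcg/mL)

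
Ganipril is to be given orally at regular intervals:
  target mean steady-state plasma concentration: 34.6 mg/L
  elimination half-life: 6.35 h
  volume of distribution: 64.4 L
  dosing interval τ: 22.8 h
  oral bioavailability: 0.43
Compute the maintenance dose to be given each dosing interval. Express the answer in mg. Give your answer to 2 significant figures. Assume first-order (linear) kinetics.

k = ln2 / t½ = 0.693147 / 6.35 = 0.1092 h⁻¹
CL = k × Vd = 0.1092 × 64.4 = 7.032 L/h
At steady state, F × (Dose/τ) = Css × CL.
Dose = Css × CL × τ / F = 34.6 × 7.032 × 22.8 / 0.43 = 12900 mg

13000 mg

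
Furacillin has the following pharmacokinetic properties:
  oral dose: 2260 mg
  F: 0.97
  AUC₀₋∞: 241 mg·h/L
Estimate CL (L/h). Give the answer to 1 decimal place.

CL = F·Dose / AUC = 0.97 × 2260 / 241 = 9.096 L/h

9.1 L/h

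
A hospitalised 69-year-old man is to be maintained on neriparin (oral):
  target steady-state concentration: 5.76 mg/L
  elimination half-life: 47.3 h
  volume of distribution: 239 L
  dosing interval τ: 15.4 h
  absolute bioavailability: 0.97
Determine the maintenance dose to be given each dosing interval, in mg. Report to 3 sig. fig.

320 mg

k = ln2 / t½ = 0.693147 / 47.3 = 0.01465 h⁻¹
CL = k × Vd = 0.01465 × 239 = 3.501 L/h
At steady state, F × (Dose/τ) = Css × CL.
Dose = Css × CL × τ / F = 5.76 × 3.501 × 15.4 / 0.97 = 320.2 mg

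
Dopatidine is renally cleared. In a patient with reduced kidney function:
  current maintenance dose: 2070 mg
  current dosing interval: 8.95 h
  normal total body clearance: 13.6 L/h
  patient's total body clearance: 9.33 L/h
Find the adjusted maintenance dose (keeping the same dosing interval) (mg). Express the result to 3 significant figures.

1420 mg

To keep the same average steady-state level, dosing rate must scale with clearance.
CL ratio = 9.33 / 13.6 = 0.6860
New dose (same interval) = 2070 × 0.6860 = 1420 mg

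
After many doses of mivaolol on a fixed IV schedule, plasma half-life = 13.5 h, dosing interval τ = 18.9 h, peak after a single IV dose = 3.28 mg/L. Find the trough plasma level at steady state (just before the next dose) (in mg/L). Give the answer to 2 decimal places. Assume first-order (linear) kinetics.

2.00 mg/L

k = ln2 / t½ = 0.693147 / 13.5 = 0.05134 h⁻¹
e^(−kτ) = e^(−0.05134 × 18.9) = 0.3790
Accumulation ratio R = 1 / (1 − e^(−kτ)) = 1 / (1 − 0.3790) = 1.610
Steady-state trough = C₀ × R × e^(−kτ) = 3.28 × 1.610 × 0.3790 = 2.001 mg/L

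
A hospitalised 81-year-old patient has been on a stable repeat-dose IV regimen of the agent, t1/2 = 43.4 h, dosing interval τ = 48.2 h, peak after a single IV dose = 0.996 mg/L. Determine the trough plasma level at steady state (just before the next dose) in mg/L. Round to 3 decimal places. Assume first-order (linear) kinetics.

0.859 mg/L

k = ln2 / t½ = 0.693147 / 43.4 = 0.01597 h⁻¹
e^(−kτ) = e^(−0.01597 × 48.2) = 0.4631
Accumulation ratio R = 1 / (1 − e^(−kτ)) = 1 / (1 − 0.4631) = 1.863
Steady-state trough = C₀ × R × e^(−kτ) = 0.996 × 1.863 × 0.4631 = 0.8593 mg/L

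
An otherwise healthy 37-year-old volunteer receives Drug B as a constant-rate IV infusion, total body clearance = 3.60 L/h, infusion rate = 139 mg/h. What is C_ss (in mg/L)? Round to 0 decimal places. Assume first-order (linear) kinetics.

39 mg/L

At steady state Css = R₀ / CL = 139 / 3.600 = 38.61 mg/L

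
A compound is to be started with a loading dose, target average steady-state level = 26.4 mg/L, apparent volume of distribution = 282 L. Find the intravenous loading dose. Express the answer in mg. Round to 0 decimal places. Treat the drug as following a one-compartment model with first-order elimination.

7445 mg

LD = Css × Vd = 26.4 × 282 = 7445 mg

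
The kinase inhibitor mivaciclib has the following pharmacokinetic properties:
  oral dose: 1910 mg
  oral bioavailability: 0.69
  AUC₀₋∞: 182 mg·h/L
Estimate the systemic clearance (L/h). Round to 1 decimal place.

CL = F·Dose / AUC = 0.69 × 1910 / 182 = 7.241 L/h

7.2 L/h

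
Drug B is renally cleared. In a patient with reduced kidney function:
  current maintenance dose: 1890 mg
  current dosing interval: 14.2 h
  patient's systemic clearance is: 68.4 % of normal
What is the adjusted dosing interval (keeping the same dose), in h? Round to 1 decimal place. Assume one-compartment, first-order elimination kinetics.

20.8 h

To keep the same average steady-state level, dosing rate must scale with clearance.
CL ratio = 68.4 / 100 = 0.6840
New interval (same dose) = 14.2 / 0.6840 = 20.76 h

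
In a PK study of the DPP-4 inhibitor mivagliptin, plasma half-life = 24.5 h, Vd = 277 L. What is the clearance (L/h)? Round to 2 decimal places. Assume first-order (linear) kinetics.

k = ln2 / t½ = 0.693147 / 24.5 = 0.02829 h⁻¹
CL = k × Vd = 0.02829 × 277 = 7.836 L/h

7.84 L/h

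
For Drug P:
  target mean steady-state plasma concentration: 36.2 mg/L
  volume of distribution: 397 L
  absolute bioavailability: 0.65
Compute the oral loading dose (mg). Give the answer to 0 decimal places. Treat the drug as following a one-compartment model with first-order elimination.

LD = Css × Vd / F = 36.2 × 397 / 0.65 = 22110 mg

22110 mg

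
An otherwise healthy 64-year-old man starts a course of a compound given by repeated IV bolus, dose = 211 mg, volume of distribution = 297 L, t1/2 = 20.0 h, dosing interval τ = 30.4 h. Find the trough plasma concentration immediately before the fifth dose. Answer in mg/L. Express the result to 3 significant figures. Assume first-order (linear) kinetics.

C₀ per dose = Dose / Vd = 211 / 297 = 0.7104 mg/L
k = ln2 / t½ = 0.693147 / 20.0 = 0.03466 h⁻¹
Fraction remaining after one interval: r = e^(−kτ) = e^(−0.03466 × 30.4) = 0.3487
Before dose 5, 4 doses have been given (aged 1τ, 2τ, 3τ, 4τ).
C_trough = C₀ × (r + r² + … + r^4) = C₀ × r(1−r^4)/(1−r)
        = 0.7104 × 0.3487 × (1 − 0.01478) / (1 − 0.3487) = 0.3747 mg/L

0.375 mg/L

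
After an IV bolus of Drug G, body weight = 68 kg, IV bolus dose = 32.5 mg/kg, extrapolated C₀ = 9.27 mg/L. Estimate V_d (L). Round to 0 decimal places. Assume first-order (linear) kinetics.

Dose = 32.5 × 68 = 2210 mg
Vd = Dose / C₀ = 2210 / 9.27 = 238.4 L

238 L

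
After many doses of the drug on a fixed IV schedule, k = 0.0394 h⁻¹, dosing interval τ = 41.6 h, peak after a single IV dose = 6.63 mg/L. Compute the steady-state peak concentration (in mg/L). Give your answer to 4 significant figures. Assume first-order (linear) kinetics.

8.228 mg/L

e^(−kτ) = e^(−0.03940 × 41.6) = 0.1942
Accumulation ratio R = 1 / (1 − e^(−kτ)) = 1 / (1 − 0.1942) = 1.241
Steady-state peak = C₀ × R = 6.63 × 1.241 = 8.228 mg/L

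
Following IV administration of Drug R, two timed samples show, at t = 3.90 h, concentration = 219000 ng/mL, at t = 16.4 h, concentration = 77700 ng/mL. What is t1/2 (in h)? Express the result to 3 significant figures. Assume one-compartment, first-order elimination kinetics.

k = ln(C₁/C₂) / (t₂ − t₁) = ln(219000/77700) / (16.4 − 3.90)
  = 1.036 / 12.50 = 0.08288 h⁻¹
t½ = ln2 / k = 0.693147 / 0.08288 = 8.363 h

8.36 h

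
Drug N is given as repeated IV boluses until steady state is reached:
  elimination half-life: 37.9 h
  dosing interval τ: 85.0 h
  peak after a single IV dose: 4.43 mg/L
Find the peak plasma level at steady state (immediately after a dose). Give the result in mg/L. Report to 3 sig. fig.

k = ln2 / t½ = 0.693147 / 37.9 = 0.01829 h⁻¹
e^(−kτ) = e^(−0.01829 × 85.0) = 0.2113
Accumulation ratio R = 1 / (1 − e^(−kτ)) = 1 / (1 − 0.2113) = 1.268
Steady-state peak = C₀ × R = 4.43 × 1.268 = 5.617 mg/L

5.62 mg/L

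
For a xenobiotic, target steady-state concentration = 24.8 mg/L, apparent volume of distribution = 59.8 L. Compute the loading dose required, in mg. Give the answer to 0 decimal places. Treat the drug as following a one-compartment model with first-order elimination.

LD = Css × Vd = 24.8 × 59.8 = 1483 mg

1483 mg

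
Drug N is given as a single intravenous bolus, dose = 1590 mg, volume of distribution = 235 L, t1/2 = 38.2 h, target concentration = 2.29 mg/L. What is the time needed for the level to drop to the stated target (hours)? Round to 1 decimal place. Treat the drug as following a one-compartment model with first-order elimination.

C₀ = Dose / Vd = 1590 / 235 = 6.766 mg/L
k = ln2 / t½ = 0.693147 / 38.2 = 0.01815 h⁻¹
t = ln(C₀ / C) / k = ln(6.766 / 2.29) / 0.01815
  = ln(2.955) / 0.01815 = 1.083 / 0.01815 = 59.67 h

59.7 h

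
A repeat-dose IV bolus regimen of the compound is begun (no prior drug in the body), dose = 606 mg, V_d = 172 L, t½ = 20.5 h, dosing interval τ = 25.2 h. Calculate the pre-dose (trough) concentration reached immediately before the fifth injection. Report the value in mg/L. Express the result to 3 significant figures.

2.53 mg/L

C₀ per dose = Dose / Vd = 606 / 172 = 3.523 mg/L
k = ln2 / t½ = 0.693147 / 20.5 = 0.03381 h⁻¹
Fraction remaining after one interval: r = e^(−kτ) = e^(−0.03381 × 25.2) = 0.4266
Before dose 5, 4 doses have been given (aged 1τ, 2τ, 3τ, 4τ).
C_trough = C₀ × (r + r² + … + r^4) = C₀ × r(1−r^4)/(1−r)
        = 3.523 × 0.4266 × (1 − 0.03312) / (1 − 0.4266) = 2.534 mg/L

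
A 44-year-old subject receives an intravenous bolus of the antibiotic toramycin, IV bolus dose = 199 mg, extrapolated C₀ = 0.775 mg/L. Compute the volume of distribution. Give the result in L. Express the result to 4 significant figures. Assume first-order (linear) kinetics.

Vd = Dose / C₀ = 199.0 / 0.775 = 256.8 L

256.8 L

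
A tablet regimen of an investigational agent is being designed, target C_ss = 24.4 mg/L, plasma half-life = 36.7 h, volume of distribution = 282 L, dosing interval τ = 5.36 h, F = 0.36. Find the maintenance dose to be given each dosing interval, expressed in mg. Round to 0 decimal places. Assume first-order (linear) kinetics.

1935 mg

k = ln2 / t½ = 0.693147 / 36.7 = 0.01889 h⁻¹
CL = k × Vd = 0.01889 × 282 = 5.327 L/h
At steady state, F × (Dose/τ) = Css × CL.
Dose = Css × CL × τ / F = 24.4 × 5.327 × 5.36 / 0.36 = 1935 mg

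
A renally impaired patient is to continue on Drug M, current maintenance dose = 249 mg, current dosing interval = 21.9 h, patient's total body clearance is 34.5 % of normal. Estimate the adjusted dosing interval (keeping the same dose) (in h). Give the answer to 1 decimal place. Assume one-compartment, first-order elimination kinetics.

63.5 h

To keep the same average steady-state level, dosing rate must scale with clearance.
CL ratio = 34.5 / 100 = 0.3450
New interval (same dose) = 21.9 / 0.3450 = 63.48 h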